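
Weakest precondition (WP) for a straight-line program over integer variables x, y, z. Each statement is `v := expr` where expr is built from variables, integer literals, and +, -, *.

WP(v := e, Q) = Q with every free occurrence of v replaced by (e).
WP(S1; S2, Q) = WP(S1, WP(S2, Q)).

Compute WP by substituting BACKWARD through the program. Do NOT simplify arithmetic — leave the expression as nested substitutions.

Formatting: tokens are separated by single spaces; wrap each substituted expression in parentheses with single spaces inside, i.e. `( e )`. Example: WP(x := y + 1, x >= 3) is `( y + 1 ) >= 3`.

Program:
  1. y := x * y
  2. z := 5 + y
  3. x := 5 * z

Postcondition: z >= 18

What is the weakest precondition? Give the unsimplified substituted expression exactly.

Answer: ( 5 + ( x * y ) ) >= 18

Derivation:
post: z >= 18
stmt 3: x := 5 * z  -- replace 0 occurrence(s) of x with (5 * z)
  => z >= 18
stmt 2: z := 5 + y  -- replace 1 occurrence(s) of z with (5 + y)
  => ( 5 + y ) >= 18
stmt 1: y := x * y  -- replace 1 occurrence(s) of y with (x * y)
  => ( 5 + ( x * y ) ) >= 18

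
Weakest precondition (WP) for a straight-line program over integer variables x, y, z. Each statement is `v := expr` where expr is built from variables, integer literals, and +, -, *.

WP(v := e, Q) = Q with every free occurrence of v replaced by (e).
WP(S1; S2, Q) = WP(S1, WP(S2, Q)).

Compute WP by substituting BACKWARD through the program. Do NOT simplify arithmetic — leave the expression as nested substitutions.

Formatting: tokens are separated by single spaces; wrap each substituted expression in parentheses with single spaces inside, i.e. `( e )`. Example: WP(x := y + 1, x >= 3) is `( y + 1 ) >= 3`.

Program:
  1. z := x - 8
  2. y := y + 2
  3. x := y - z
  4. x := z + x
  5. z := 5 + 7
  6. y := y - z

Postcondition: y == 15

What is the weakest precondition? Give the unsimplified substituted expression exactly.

post: y == 15
stmt 6: y := y - z  -- replace 1 occurrence(s) of y with (y - z)
  => ( y - z ) == 15
stmt 5: z := 5 + 7  -- replace 1 occurrence(s) of z with (5 + 7)
  => ( y - ( 5 + 7 ) ) == 15
stmt 4: x := z + x  -- replace 0 occurrence(s) of x with (z + x)
  => ( y - ( 5 + 7 ) ) == 15
stmt 3: x := y - z  -- replace 0 occurrence(s) of x with (y - z)
  => ( y - ( 5 + 7 ) ) == 15
stmt 2: y := y + 2  -- replace 1 occurrence(s) of y with (y + 2)
  => ( ( y + 2 ) - ( 5 + 7 ) ) == 15
stmt 1: z := x - 8  -- replace 0 occurrence(s) of z with (x - 8)
  => ( ( y + 2 ) - ( 5 + 7 ) ) == 15

Answer: ( ( y + 2 ) - ( 5 + 7 ) ) == 15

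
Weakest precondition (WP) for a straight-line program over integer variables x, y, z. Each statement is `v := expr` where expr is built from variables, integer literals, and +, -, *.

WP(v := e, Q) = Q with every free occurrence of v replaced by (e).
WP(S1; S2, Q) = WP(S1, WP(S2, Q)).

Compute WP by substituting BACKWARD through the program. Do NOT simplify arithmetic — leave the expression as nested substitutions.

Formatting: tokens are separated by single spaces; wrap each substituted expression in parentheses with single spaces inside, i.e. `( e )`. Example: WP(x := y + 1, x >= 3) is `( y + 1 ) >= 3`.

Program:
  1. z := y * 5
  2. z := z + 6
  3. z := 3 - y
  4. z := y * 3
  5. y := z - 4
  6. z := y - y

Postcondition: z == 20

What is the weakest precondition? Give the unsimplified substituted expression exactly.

Answer: ( ( ( y * 3 ) - 4 ) - ( ( y * 3 ) - 4 ) ) == 20

Derivation:
post: z == 20
stmt 6: z := y - y  -- replace 1 occurrence(s) of z with (y - y)
  => ( y - y ) == 20
stmt 5: y := z - 4  -- replace 2 occurrence(s) of y with (z - 4)
  => ( ( z - 4 ) - ( z - 4 ) ) == 20
stmt 4: z := y * 3  -- replace 2 occurrence(s) of z with (y * 3)
  => ( ( ( y * 3 ) - 4 ) - ( ( y * 3 ) - 4 ) ) == 20
stmt 3: z := 3 - y  -- replace 0 occurrence(s) of z with (3 - y)
  => ( ( ( y * 3 ) - 4 ) - ( ( y * 3 ) - 4 ) ) == 20
stmt 2: z := z + 6  -- replace 0 occurrence(s) of z with (z + 6)
  => ( ( ( y * 3 ) - 4 ) - ( ( y * 3 ) - 4 ) ) == 20
stmt 1: z := y * 5  -- replace 0 occurrence(s) of z with (y * 5)
  => ( ( ( y * 3 ) - 4 ) - ( ( y * 3 ) - 4 ) ) == 20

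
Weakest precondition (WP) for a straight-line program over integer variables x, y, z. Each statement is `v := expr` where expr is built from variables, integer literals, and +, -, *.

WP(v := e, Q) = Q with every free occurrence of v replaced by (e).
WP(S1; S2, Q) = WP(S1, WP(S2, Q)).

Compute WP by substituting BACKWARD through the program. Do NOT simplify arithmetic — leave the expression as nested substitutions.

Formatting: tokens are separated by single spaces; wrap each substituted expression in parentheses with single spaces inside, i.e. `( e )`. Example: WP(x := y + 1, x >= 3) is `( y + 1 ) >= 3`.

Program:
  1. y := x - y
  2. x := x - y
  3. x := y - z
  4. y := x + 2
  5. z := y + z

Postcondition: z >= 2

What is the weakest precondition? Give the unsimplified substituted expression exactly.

Answer: ( ( ( ( x - y ) - z ) + 2 ) + z ) >= 2

Derivation:
post: z >= 2
stmt 5: z := y + z  -- replace 1 occurrence(s) of z with (y + z)
  => ( y + z ) >= 2
stmt 4: y := x + 2  -- replace 1 occurrence(s) of y with (x + 2)
  => ( ( x + 2 ) + z ) >= 2
stmt 3: x := y - z  -- replace 1 occurrence(s) of x with (y - z)
  => ( ( ( y - z ) + 2 ) + z ) >= 2
stmt 2: x := x - y  -- replace 0 occurrence(s) of x with (x - y)
  => ( ( ( y - z ) + 2 ) + z ) >= 2
stmt 1: y := x - y  -- replace 1 occurrence(s) of y with (x - y)
  => ( ( ( ( x - y ) - z ) + 2 ) + z ) >= 2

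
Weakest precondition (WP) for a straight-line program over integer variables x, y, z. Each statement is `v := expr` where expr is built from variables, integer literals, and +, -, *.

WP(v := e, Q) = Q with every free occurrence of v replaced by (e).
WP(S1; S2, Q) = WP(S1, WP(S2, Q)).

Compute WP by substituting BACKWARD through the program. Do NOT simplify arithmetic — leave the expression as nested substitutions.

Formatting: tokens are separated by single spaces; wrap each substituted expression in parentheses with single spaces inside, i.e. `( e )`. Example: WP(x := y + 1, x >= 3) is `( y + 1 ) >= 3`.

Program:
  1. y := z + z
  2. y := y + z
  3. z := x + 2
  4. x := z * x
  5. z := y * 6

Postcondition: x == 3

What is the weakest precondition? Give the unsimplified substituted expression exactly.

post: x == 3
stmt 5: z := y * 6  -- replace 0 occurrence(s) of z with (y * 6)
  => x == 3
stmt 4: x := z * x  -- replace 1 occurrence(s) of x with (z * x)
  => ( z * x ) == 3
stmt 3: z := x + 2  -- replace 1 occurrence(s) of z with (x + 2)
  => ( ( x + 2 ) * x ) == 3
stmt 2: y := y + z  -- replace 0 occurrence(s) of y with (y + z)
  => ( ( x + 2 ) * x ) == 3
stmt 1: y := z + z  -- replace 0 occurrence(s) of y with (z + z)
  => ( ( x + 2 ) * x ) == 3

Answer: ( ( x + 2 ) * x ) == 3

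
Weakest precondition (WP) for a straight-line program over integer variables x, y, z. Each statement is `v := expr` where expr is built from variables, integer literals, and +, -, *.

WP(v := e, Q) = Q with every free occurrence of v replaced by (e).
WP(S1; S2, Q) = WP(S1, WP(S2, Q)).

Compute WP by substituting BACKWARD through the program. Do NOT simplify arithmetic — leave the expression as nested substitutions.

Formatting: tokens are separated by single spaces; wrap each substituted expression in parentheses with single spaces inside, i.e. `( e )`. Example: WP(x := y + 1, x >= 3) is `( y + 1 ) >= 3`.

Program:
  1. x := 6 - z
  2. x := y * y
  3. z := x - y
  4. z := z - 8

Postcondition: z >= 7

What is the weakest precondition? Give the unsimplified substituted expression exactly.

Answer: ( ( ( y * y ) - y ) - 8 ) >= 7

Derivation:
post: z >= 7
stmt 4: z := z - 8  -- replace 1 occurrence(s) of z with (z - 8)
  => ( z - 8 ) >= 7
stmt 3: z := x - y  -- replace 1 occurrence(s) of z with (x - y)
  => ( ( x - y ) - 8 ) >= 7
stmt 2: x := y * y  -- replace 1 occurrence(s) of x with (y * y)
  => ( ( ( y * y ) - y ) - 8 ) >= 7
stmt 1: x := 6 - z  -- replace 0 occurrence(s) of x with (6 - z)
  => ( ( ( y * y ) - y ) - 8 ) >= 7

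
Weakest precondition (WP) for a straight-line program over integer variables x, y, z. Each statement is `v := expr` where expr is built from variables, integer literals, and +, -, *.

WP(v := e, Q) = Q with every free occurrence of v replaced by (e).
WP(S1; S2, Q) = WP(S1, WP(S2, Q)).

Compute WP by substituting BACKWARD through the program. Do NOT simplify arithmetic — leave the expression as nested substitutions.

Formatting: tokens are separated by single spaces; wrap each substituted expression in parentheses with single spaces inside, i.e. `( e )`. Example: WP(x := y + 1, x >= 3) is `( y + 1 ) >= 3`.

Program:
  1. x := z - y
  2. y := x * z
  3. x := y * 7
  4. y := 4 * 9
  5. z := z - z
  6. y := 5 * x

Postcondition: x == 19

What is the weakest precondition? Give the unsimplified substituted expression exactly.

Answer: ( ( ( z - y ) * z ) * 7 ) == 19

Derivation:
post: x == 19
stmt 6: y := 5 * x  -- replace 0 occurrence(s) of y with (5 * x)
  => x == 19
stmt 5: z := z - z  -- replace 0 occurrence(s) of z with (z - z)
  => x == 19
stmt 4: y := 4 * 9  -- replace 0 occurrence(s) of y with (4 * 9)
  => x == 19
stmt 3: x := y * 7  -- replace 1 occurrence(s) of x with (y * 7)
  => ( y * 7 ) == 19
stmt 2: y := x * z  -- replace 1 occurrence(s) of y with (x * z)
  => ( ( x * z ) * 7 ) == 19
stmt 1: x := z - y  -- replace 1 occurrence(s) of x with (z - y)
  => ( ( ( z - y ) * z ) * 7 ) == 19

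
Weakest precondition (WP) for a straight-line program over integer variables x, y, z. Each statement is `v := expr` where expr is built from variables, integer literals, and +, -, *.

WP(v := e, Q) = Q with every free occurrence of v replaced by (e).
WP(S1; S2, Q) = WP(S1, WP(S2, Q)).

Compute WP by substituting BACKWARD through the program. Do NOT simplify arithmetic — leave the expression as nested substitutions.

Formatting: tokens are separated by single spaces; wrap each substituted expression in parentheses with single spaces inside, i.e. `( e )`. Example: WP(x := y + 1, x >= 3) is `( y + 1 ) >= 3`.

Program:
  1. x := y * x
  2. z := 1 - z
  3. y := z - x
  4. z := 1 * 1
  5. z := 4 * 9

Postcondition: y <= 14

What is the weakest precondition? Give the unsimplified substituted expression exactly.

post: y <= 14
stmt 5: z := 4 * 9  -- replace 0 occurrence(s) of z with (4 * 9)
  => y <= 14
stmt 4: z := 1 * 1  -- replace 0 occurrence(s) of z with (1 * 1)
  => y <= 14
stmt 3: y := z - x  -- replace 1 occurrence(s) of y with (z - x)
  => ( z - x ) <= 14
stmt 2: z := 1 - z  -- replace 1 occurrence(s) of z with (1 - z)
  => ( ( 1 - z ) - x ) <= 14
stmt 1: x := y * x  -- replace 1 occurrence(s) of x with (y * x)
  => ( ( 1 - z ) - ( y * x ) ) <= 14

Answer: ( ( 1 - z ) - ( y * x ) ) <= 14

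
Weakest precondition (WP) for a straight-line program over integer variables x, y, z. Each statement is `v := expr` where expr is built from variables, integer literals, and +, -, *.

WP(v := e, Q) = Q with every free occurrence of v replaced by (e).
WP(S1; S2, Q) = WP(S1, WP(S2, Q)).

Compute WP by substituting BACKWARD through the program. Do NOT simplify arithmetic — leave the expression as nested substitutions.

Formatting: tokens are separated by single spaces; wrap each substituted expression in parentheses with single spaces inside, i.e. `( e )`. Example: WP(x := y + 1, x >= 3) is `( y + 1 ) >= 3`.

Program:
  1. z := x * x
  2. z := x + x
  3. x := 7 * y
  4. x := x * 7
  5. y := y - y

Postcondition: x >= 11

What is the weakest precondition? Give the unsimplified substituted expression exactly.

Answer: ( ( 7 * y ) * 7 ) >= 11

Derivation:
post: x >= 11
stmt 5: y := y - y  -- replace 0 occurrence(s) of y with (y - y)
  => x >= 11
stmt 4: x := x * 7  -- replace 1 occurrence(s) of x with (x * 7)
  => ( x * 7 ) >= 11
stmt 3: x := 7 * y  -- replace 1 occurrence(s) of x with (7 * y)
  => ( ( 7 * y ) * 7 ) >= 11
stmt 2: z := x + x  -- replace 0 occurrence(s) of z with (x + x)
  => ( ( 7 * y ) * 7 ) >= 11
stmt 1: z := x * x  -- replace 0 occurrence(s) of z with (x * x)
  => ( ( 7 * y ) * 7 ) >= 11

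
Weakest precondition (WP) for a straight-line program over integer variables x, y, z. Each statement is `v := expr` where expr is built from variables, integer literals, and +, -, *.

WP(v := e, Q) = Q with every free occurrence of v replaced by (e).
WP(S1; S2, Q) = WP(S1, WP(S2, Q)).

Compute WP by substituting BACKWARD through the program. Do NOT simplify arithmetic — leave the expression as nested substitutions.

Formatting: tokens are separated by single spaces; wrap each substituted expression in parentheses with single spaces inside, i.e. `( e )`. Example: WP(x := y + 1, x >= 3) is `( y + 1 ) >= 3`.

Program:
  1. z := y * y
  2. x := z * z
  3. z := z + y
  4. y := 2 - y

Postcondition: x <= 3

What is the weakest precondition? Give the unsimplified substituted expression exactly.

post: x <= 3
stmt 4: y := 2 - y  -- replace 0 occurrence(s) of y with (2 - y)
  => x <= 3
stmt 3: z := z + y  -- replace 0 occurrence(s) of z with (z + y)
  => x <= 3
stmt 2: x := z * z  -- replace 1 occurrence(s) of x with (z * z)
  => ( z * z ) <= 3
stmt 1: z := y * y  -- replace 2 occurrence(s) of z with (y * y)
  => ( ( y * y ) * ( y * y ) ) <= 3

Answer: ( ( y * y ) * ( y * y ) ) <= 3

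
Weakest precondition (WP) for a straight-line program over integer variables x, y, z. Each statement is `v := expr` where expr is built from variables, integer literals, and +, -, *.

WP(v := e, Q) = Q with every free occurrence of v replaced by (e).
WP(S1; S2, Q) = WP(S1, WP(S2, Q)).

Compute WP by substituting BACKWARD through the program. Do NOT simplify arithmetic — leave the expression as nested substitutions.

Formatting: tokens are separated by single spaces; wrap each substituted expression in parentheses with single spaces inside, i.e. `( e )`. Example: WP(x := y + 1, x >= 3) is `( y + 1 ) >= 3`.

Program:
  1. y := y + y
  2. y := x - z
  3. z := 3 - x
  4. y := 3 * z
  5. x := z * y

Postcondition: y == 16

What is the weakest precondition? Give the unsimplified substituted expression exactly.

Answer: ( 3 * ( 3 - x ) ) == 16

Derivation:
post: y == 16
stmt 5: x := z * y  -- replace 0 occurrence(s) of x with (z * y)
  => y == 16
stmt 4: y := 3 * z  -- replace 1 occurrence(s) of y with (3 * z)
  => ( 3 * z ) == 16
stmt 3: z := 3 - x  -- replace 1 occurrence(s) of z with (3 - x)
  => ( 3 * ( 3 - x ) ) == 16
stmt 2: y := x - z  -- replace 0 occurrence(s) of y with (x - z)
  => ( 3 * ( 3 - x ) ) == 16
stmt 1: y := y + y  -- replace 0 occurrence(s) of y with (y + y)
  => ( 3 * ( 3 - x ) ) == 16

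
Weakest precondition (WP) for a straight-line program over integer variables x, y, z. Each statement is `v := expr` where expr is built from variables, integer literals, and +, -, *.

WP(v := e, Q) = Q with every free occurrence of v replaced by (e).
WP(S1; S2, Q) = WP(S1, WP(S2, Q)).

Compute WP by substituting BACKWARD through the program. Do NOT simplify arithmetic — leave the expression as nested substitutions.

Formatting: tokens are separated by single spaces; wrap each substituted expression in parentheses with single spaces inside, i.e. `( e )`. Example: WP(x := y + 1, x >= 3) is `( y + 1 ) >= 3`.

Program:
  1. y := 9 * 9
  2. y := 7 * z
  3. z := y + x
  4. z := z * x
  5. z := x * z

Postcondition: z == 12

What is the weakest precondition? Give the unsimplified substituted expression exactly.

Answer: ( x * ( ( ( 7 * z ) + x ) * x ) ) == 12

Derivation:
post: z == 12
stmt 5: z := x * z  -- replace 1 occurrence(s) of z with (x * z)
  => ( x * z ) == 12
stmt 4: z := z * x  -- replace 1 occurrence(s) of z with (z * x)
  => ( x * ( z * x ) ) == 12
stmt 3: z := y + x  -- replace 1 occurrence(s) of z with (y + x)
  => ( x * ( ( y + x ) * x ) ) == 12
stmt 2: y := 7 * z  -- replace 1 occurrence(s) of y with (7 * z)
  => ( x * ( ( ( 7 * z ) + x ) * x ) ) == 12
stmt 1: y := 9 * 9  -- replace 0 occurrence(s) of y with (9 * 9)
  => ( x * ( ( ( 7 * z ) + x ) * x ) ) == 12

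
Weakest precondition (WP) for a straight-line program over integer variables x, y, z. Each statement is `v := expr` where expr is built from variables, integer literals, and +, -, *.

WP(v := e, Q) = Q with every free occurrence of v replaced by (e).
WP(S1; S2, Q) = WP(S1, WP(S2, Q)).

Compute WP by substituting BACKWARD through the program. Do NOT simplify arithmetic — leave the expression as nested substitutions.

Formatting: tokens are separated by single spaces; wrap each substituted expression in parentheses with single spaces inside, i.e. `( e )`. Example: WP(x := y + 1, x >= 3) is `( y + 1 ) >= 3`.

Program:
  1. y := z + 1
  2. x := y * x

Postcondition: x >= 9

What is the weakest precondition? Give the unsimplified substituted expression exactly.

Answer: ( ( z + 1 ) * x ) >= 9

Derivation:
post: x >= 9
stmt 2: x := y * x  -- replace 1 occurrence(s) of x with (y * x)
  => ( y * x ) >= 9
stmt 1: y := z + 1  -- replace 1 occurrence(s) of y with (z + 1)
  => ( ( z + 1 ) * x ) >= 9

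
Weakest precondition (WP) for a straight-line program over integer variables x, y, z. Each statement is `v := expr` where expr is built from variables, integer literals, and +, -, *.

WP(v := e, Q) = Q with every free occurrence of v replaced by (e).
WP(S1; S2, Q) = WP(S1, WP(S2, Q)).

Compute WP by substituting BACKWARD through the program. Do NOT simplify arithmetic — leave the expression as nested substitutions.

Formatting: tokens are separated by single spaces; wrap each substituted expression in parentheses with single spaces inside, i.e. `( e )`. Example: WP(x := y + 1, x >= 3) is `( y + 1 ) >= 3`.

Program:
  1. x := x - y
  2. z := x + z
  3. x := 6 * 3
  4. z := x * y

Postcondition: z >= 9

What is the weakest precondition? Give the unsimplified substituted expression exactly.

post: z >= 9
stmt 4: z := x * y  -- replace 1 occurrence(s) of z with (x * y)
  => ( x * y ) >= 9
stmt 3: x := 6 * 3  -- replace 1 occurrence(s) of x with (6 * 3)
  => ( ( 6 * 3 ) * y ) >= 9
stmt 2: z := x + z  -- replace 0 occurrence(s) of z with (x + z)
  => ( ( 6 * 3 ) * y ) >= 9
stmt 1: x := x - y  -- replace 0 occurrence(s) of x with (x - y)
  => ( ( 6 * 3 ) * y ) >= 9

Answer: ( ( 6 * 3 ) * y ) >= 9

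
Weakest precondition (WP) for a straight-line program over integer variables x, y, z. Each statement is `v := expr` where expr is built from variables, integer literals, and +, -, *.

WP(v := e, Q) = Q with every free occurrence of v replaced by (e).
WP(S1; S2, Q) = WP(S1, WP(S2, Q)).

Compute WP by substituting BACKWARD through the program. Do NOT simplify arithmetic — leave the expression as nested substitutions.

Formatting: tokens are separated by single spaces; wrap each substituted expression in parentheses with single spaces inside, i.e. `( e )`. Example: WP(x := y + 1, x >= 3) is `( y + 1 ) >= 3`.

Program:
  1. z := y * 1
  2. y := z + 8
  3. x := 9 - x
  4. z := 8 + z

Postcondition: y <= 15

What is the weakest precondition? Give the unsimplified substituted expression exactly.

post: y <= 15
stmt 4: z := 8 + z  -- replace 0 occurrence(s) of z with (8 + z)
  => y <= 15
stmt 3: x := 9 - x  -- replace 0 occurrence(s) of x with (9 - x)
  => y <= 15
stmt 2: y := z + 8  -- replace 1 occurrence(s) of y with (z + 8)
  => ( z + 8 ) <= 15
stmt 1: z := y * 1  -- replace 1 occurrence(s) of z with (y * 1)
  => ( ( y * 1 ) + 8 ) <= 15

Answer: ( ( y * 1 ) + 8 ) <= 15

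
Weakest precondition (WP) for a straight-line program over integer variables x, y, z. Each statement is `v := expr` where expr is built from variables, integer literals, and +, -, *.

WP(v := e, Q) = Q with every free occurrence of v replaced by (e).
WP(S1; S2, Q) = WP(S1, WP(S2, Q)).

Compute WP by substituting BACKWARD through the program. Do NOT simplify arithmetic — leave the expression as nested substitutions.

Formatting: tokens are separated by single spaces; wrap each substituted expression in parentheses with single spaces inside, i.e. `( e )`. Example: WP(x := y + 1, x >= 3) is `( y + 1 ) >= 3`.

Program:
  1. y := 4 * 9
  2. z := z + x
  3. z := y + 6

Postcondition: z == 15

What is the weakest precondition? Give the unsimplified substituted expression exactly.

Answer: ( ( 4 * 9 ) + 6 ) == 15

Derivation:
post: z == 15
stmt 3: z := y + 6  -- replace 1 occurrence(s) of z with (y + 6)
  => ( y + 6 ) == 15
stmt 2: z := z + x  -- replace 0 occurrence(s) of z with (z + x)
  => ( y + 6 ) == 15
stmt 1: y := 4 * 9  -- replace 1 occurrence(s) of y with (4 * 9)
  => ( ( 4 * 9 ) + 6 ) == 15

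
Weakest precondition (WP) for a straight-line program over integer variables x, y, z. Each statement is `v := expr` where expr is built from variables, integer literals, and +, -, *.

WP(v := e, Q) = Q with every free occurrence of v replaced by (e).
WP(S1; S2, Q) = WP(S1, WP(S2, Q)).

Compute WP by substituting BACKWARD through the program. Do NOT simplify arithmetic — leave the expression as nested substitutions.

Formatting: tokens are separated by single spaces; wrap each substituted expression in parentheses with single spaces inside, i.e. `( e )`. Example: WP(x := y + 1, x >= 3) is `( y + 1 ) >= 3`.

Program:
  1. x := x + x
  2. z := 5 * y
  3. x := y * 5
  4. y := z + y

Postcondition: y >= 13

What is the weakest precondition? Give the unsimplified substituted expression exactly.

post: y >= 13
stmt 4: y := z + y  -- replace 1 occurrence(s) of y with (z + y)
  => ( z + y ) >= 13
stmt 3: x := y * 5  -- replace 0 occurrence(s) of x with (y * 5)
  => ( z + y ) >= 13
stmt 2: z := 5 * y  -- replace 1 occurrence(s) of z with (5 * y)
  => ( ( 5 * y ) + y ) >= 13
stmt 1: x := x + x  -- replace 0 occurrence(s) of x with (x + x)
  => ( ( 5 * y ) + y ) >= 13

Answer: ( ( 5 * y ) + y ) >= 13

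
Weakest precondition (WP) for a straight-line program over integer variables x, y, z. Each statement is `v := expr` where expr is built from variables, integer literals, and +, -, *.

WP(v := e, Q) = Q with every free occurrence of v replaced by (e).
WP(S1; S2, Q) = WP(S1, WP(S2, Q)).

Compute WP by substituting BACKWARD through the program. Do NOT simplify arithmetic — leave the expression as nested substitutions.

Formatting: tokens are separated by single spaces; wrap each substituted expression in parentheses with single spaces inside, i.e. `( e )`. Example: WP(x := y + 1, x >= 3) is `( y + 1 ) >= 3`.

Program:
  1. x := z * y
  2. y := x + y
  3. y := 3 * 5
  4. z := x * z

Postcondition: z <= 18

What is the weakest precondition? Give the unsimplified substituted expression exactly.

post: z <= 18
stmt 4: z := x * z  -- replace 1 occurrence(s) of z with (x * z)
  => ( x * z ) <= 18
stmt 3: y := 3 * 5  -- replace 0 occurrence(s) of y with (3 * 5)
  => ( x * z ) <= 18
stmt 2: y := x + y  -- replace 0 occurrence(s) of y with (x + y)
  => ( x * z ) <= 18
stmt 1: x := z * y  -- replace 1 occurrence(s) of x with (z * y)
  => ( ( z * y ) * z ) <= 18

Answer: ( ( z * y ) * z ) <= 18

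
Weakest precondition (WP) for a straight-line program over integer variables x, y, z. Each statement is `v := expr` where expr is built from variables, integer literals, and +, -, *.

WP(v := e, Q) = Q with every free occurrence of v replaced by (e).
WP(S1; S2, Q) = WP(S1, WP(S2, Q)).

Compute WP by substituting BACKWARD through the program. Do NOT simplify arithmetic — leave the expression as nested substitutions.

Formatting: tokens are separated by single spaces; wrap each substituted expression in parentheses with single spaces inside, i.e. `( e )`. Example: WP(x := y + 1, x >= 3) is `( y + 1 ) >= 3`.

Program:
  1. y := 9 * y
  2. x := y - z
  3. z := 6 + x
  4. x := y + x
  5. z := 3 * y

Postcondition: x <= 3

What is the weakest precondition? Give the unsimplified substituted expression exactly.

Answer: ( ( 9 * y ) + ( ( 9 * y ) - z ) ) <= 3

Derivation:
post: x <= 3
stmt 5: z := 3 * y  -- replace 0 occurrence(s) of z with (3 * y)
  => x <= 3
stmt 4: x := y + x  -- replace 1 occurrence(s) of x with (y + x)
  => ( y + x ) <= 3
stmt 3: z := 6 + x  -- replace 0 occurrence(s) of z with (6 + x)
  => ( y + x ) <= 3
stmt 2: x := y - z  -- replace 1 occurrence(s) of x with (y - z)
  => ( y + ( y - z ) ) <= 3
stmt 1: y := 9 * y  -- replace 2 occurrence(s) of y with (9 * y)
  => ( ( 9 * y ) + ( ( 9 * y ) - z ) ) <= 3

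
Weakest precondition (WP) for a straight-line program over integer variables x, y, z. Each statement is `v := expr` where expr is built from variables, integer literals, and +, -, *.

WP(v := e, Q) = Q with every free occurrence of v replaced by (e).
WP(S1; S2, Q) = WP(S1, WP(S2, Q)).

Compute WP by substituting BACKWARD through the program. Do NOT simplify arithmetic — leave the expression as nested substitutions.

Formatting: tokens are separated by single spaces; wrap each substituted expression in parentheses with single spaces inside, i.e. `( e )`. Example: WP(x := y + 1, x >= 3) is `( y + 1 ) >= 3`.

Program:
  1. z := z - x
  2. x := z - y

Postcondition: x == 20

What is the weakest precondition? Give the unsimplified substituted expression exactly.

post: x == 20
stmt 2: x := z - y  -- replace 1 occurrence(s) of x with (z - y)
  => ( z - y ) == 20
stmt 1: z := z - x  -- replace 1 occurrence(s) of z with (z - x)
  => ( ( z - x ) - y ) == 20

Answer: ( ( z - x ) - y ) == 20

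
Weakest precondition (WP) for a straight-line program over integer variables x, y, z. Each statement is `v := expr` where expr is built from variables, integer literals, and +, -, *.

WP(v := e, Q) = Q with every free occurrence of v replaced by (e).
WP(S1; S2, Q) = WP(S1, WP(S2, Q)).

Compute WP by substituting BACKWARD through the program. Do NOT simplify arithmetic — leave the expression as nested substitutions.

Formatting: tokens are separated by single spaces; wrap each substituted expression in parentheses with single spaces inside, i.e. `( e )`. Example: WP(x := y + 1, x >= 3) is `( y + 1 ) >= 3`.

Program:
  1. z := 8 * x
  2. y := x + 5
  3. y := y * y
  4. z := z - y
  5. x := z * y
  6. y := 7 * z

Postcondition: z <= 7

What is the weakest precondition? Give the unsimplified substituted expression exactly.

post: z <= 7
stmt 6: y := 7 * z  -- replace 0 occurrence(s) of y with (7 * z)
  => z <= 7
stmt 5: x := z * y  -- replace 0 occurrence(s) of x with (z * y)
  => z <= 7
stmt 4: z := z - y  -- replace 1 occurrence(s) of z with (z - y)
  => ( z - y ) <= 7
stmt 3: y := y * y  -- replace 1 occurrence(s) of y with (y * y)
  => ( z - ( y * y ) ) <= 7
stmt 2: y := x + 5  -- replace 2 occurrence(s) of y with (x + 5)
  => ( z - ( ( x + 5 ) * ( x + 5 ) ) ) <= 7
stmt 1: z := 8 * x  -- replace 1 occurrence(s) of z with (8 * x)
  => ( ( 8 * x ) - ( ( x + 5 ) * ( x + 5 ) ) ) <= 7

Answer: ( ( 8 * x ) - ( ( x + 5 ) * ( x + 5 ) ) ) <= 7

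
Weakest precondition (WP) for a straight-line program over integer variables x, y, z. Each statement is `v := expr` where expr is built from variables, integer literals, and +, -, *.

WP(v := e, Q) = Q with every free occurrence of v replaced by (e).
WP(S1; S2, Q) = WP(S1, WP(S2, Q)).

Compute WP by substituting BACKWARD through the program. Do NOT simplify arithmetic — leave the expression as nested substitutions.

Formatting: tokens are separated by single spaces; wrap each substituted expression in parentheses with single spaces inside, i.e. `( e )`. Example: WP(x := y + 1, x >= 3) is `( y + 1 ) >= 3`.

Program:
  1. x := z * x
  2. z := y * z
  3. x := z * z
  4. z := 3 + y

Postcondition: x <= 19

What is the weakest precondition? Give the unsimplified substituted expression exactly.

post: x <= 19
stmt 4: z := 3 + y  -- replace 0 occurrence(s) of z with (3 + y)
  => x <= 19
stmt 3: x := z * z  -- replace 1 occurrence(s) of x with (z * z)
  => ( z * z ) <= 19
stmt 2: z := y * z  -- replace 2 occurrence(s) of z with (y * z)
  => ( ( y * z ) * ( y * z ) ) <= 19
stmt 1: x := z * x  -- replace 0 occurrence(s) of x with (z * x)
  => ( ( y * z ) * ( y * z ) ) <= 19

Answer: ( ( y * z ) * ( y * z ) ) <= 19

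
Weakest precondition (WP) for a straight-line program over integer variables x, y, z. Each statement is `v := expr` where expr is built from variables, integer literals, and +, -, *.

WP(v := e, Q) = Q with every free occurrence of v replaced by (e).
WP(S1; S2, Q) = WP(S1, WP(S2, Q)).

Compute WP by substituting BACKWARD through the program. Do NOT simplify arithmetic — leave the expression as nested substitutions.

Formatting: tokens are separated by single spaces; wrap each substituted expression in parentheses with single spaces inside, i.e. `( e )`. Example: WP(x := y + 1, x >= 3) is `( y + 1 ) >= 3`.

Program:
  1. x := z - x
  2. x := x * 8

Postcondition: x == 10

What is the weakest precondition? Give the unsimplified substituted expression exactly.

post: x == 10
stmt 2: x := x * 8  -- replace 1 occurrence(s) of x with (x * 8)
  => ( x * 8 ) == 10
stmt 1: x := z - x  -- replace 1 occurrence(s) of x with (z - x)
  => ( ( z - x ) * 8 ) == 10

Answer: ( ( z - x ) * 8 ) == 10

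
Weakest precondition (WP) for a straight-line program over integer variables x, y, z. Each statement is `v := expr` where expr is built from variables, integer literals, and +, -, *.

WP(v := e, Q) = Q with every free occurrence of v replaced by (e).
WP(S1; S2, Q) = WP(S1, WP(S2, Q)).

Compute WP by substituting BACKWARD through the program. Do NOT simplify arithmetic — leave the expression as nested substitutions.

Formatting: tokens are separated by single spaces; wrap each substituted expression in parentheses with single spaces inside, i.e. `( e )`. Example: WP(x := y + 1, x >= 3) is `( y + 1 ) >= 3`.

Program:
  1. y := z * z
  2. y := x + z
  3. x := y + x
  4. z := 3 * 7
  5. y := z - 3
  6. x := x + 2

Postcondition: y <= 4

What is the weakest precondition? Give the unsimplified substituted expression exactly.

Answer: ( ( 3 * 7 ) - 3 ) <= 4

Derivation:
post: y <= 4
stmt 6: x := x + 2  -- replace 0 occurrence(s) of x with (x + 2)
  => y <= 4
stmt 5: y := z - 3  -- replace 1 occurrence(s) of y with (z - 3)
  => ( z - 3 ) <= 4
stmt 4: z := 3 * 7  -- replace 1 occurrence(s) of z with (3 * 7)
  => ( ( 3 * 7 ) - 3 ) <= 4
stmt 3: x := y + x  -- replace 0 occurrence(s) of x with (y + x)
  => ( ( 3 * 7 ) - 3 ) <= 4
stmt 2: y := x + z  -- replace 0 occurrence(s) of y with (x + z)
  => ( ( 3 * 7 ) - 3 ) <= 4
stmt 1: y := z * z  -- replace 0 occurrence(s) of y with (z * z)
  => ( ( 3 * 7 ) - 3 ) <= 4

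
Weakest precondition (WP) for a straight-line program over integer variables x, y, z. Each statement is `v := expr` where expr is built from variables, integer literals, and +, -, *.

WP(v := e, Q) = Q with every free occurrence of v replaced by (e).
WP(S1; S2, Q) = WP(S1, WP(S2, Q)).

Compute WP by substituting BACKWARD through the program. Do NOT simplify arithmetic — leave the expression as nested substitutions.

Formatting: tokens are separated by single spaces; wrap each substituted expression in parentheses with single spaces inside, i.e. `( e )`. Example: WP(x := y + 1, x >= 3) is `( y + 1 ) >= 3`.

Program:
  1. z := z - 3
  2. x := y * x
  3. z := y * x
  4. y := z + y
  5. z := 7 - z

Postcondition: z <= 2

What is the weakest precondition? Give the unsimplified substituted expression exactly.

Answer: ( 7 - ( y * ( y * x ) ) ) <= 2

Derivation:
post: z <= 2
stmt 5: z := 7 - z  -- replace 1 occurrence(s) of z with (7 - z)
  => ( 7 - z ) <= 2
stmt 4: y := z + y  -- replace 0 occurrence(s) of y with (z + y)
  => ( 7 - z ) <= 2
stmt 3: z := y * x  -- replace 1 occurrence(s) of z with (y * x)
  => ( 7 - ( y * x ) ) <= 2
stmt 2: x := y * x  -- replace 1 occurrence(s) of x with (y * x)
  => ( 7 - ( y * ( y * x ) ) ) <= 2
stmt 1: z := z - 3  -- replace 0 occurrence(s) of z with (z - 3)
  => ( 7 - ( y * ( y * x ) ) ) <= 2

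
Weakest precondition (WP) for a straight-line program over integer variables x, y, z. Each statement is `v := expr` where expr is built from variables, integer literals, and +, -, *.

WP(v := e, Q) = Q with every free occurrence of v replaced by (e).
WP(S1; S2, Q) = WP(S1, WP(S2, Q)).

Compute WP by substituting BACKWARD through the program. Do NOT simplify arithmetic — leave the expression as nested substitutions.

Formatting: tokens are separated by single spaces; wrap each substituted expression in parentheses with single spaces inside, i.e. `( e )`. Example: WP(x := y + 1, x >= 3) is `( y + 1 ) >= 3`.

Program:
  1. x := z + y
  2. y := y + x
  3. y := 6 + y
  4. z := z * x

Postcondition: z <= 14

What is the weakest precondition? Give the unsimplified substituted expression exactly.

post: z <= 14
stmt 4: z := z * x  -- replace 1 occurrence(s) of z with (z * x)
  => ( z * x ) <= 14
stmt 3: y := 6 + y  -- replace 0 occurrence(s) of y with (6 + y)
  => ( z * x ) <= 14
stmt 2: y := y + x  -- replace 0 occurrence(s) of y with (y + x)
  => ( z * x ) <= 14
stmt 1: x := z + y  -- replace 1 occurrence(s) of x with (z + y)
  => ( z * ( z + y ) ) <= 14

Answer: ( z * ( z + y ) ) <= 14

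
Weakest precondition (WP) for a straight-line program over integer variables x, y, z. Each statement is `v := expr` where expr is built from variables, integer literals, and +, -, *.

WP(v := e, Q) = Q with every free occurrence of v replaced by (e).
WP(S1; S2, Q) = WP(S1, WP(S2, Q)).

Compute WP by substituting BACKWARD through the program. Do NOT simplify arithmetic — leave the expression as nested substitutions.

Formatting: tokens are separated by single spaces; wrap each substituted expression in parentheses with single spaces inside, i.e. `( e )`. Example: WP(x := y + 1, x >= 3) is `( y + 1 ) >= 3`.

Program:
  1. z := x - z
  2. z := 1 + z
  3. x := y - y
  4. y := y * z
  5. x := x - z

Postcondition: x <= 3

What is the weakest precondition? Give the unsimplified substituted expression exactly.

Answer: ( ( y - y ) - ( 1 + ( x - z ) ) ) <= 3

Derivation:
post: x <= 3
stmt 5: x := x - z  -- replace 1 occurrence(s) of x with (x - z)
  => ( x - z ) <= 3
stmt 4: y := y * z  -- replace 0 occurrence(s) of y with (y * z)
  => ( x - z ) <= 3
stmt 3: x := y - y  -- replace 1 occurrence(s) of x with (y - y)
  => ( ( y - y ) - z ) <= 3
stmt 2: z := 1 + z  -- replace 1 occurrence(s) of z with (1 + z)
  => ( ( y - y ) - ( 1 + z ) ) <= 3
stmt 1: z := x - z  -- replace 1 occurrence(s) of z with (x - z)
  => ( ( y - y ) - ( 1 + ( x - z ) ) ) <= 3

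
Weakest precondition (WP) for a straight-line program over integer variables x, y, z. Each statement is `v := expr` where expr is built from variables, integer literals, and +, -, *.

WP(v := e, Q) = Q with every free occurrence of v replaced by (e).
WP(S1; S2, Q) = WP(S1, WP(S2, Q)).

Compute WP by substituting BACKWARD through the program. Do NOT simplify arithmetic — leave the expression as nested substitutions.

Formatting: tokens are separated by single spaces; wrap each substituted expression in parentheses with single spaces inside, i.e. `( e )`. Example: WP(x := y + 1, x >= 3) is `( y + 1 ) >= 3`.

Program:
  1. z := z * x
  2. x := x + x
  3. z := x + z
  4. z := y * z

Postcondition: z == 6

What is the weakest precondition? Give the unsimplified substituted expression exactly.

Answer: ( y * ( ( x + x ) + ( z * x ) ) ) == 6

Derivation:
post: z == 6
stmt 4: z := y * z  -- replace 1 occurrence(s) of z with (y * z)
  => ( y * z ) == 6
stmt 3: z := x + z  -- replace 1 occurrence(s) of z with (x + z)
  => ( y * ( x + z ) ) == 6
stmt 2: x := x + x  -- replace 1 occurrence(s) of x with (x + x)
  => ( y * ( ( x + x ) + z ) ) == 6
stmt 1: z := z * x  -- replace 1 occurrence(s) of z with (z * x)
  => ( y * ( ( x + x ) + ( z * x ) ) ) == 6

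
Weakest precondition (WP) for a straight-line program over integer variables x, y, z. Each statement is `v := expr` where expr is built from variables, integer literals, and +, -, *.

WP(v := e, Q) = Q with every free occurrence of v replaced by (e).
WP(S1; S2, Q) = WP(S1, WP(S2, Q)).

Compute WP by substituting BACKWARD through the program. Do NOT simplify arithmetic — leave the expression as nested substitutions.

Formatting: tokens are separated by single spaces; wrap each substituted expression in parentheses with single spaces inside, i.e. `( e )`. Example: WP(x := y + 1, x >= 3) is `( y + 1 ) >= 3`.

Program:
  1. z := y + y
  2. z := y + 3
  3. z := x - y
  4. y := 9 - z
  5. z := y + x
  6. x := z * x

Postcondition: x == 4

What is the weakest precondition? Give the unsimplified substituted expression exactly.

post: x == 4
stmt 6: x := z * x  -- replace 1 occurrence(s) of x with (z * x)
  => ( z * x ) == 4
stmt 5: z := y + x  -- replace 1 occurrence(s) of z with (y + x)
  => ( ( y + x ) * x ) == 4
stmt 4: y := 9 - z  -- replace 1 occurrence(s) of y with (9 - z)
  => ( ( ( 9 - z ) + x ) * x ) == 4
stmt 3: z := x - y  -- replace 1 occurrence(s) of z with (x - y)
  => ( ( ( 9 - ( x - y ) ) + x ) * x ) == 4
stmt 2: z := y + 3  -- replace 0 occurrence(s) of z with (y + 3)
  => ( ( ( 9 - ( x - y ) ) + x ) * x ) == 4
stmt 1: z := y + y  -- replace 0 occurrence(s) of z with (y + y)
  => ( ( ( 9 - ( x - y ) ) + x ) * x ) == 4

Answer: ( ( ( 9 - ( x - y ) ) + x ) * x ) == 4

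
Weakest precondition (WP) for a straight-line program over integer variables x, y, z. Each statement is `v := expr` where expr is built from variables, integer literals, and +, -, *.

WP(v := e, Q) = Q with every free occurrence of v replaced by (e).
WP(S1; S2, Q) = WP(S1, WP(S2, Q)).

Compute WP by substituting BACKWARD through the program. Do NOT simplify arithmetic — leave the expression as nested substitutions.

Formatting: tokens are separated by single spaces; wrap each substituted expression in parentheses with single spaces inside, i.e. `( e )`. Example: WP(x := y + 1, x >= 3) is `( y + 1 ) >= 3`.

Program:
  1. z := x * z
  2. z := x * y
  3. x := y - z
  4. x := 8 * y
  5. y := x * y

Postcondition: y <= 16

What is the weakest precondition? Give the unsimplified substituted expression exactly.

post: y <= 16
stmt 5: y := x * y  -- replace 1 occurrence(s) of y with (x * y)
  => ( x * y ) <= 16
stmt 4: x := 8 * y  -- replace 1 occurrence(s) of x with (8 * y)
  => ( ( 8 * y ) * y ) <= 16
stmt 3: x := y - z  -- replace 0 occurrence(s) of x with (y - z)
  => ( ( 8 * y ) * y ) <= 16
stmt 2: z := x * y  -- replace 0 occurrence(s) of z with (x * y)
  => ( ( 8 * y ) * y ) <= 16
stmt 1: z := x * z  -- replace 0 occurrence(s) of z with (x * z)
  => ( ( 8 * y ) * y ) <= 16

Answer: ( ( 8 * y ) * y ) <= 16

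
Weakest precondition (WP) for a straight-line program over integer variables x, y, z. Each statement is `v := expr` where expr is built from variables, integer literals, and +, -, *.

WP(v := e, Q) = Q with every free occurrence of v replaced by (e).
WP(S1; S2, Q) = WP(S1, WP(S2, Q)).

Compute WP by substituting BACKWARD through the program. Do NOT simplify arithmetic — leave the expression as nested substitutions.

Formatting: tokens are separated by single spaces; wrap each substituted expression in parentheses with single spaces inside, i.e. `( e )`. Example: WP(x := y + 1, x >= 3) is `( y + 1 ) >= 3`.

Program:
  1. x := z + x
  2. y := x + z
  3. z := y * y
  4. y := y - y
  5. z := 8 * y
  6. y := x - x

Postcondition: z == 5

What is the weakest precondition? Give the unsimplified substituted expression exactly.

Answer: ( 8 * ( ( ( z + x ) + z ) - ( ( z + x ) + z ) ) ) == 5

Derivation:
post: z == 5
stmt 6: y := x - x  -- replace 0 occurrence(s) of y with (x - x)
  => z == 5
stmt 5: z := 8 * y  -- replace 1 occurrence(s) of z with (8 * y)
  => ( 8 * y ) == 5
stmt 4: y := y - y  -- replace 1 occurrence(s) of y with (y - y)
  => ( 8 * ( y - y ) ) == 5
stmt 3: z := y * y  -- replace 0 occurrence(s) of z with (y * y)
  => ( 8 * ( y - y ) ) == 5
stmt 2: y := x + z  -- replace 2 occurrence(s) of y with (x + z)
  => ( 8 * ( ( x + z ) - ( x + z ) ) ) == 5
stmt 1: x := z + x  -- replace 2 occurrence(s) of x with (z + x)
  => ( 8 * ( ( ( z + x ) + z ) - ( ( z + x ) + z ) ) ) == 5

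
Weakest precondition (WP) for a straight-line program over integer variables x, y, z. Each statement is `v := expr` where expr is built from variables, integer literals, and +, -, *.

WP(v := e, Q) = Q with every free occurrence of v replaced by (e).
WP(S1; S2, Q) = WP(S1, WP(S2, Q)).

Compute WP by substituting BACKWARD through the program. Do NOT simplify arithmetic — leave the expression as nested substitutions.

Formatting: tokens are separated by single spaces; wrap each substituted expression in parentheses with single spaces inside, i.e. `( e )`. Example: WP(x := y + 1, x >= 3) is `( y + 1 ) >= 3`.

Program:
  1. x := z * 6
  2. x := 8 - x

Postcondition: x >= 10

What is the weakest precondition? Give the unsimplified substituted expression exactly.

post: x >= 10
stmt 2: x := 8 - x  -- replace 1 occurrence(s) of x with (8 - x)
  => ( 8 - x ) >= 10
stmt 1: x := z * 6  -- replace 1 occurrence(s) of x with (z * 6)
  => ( 8 - ( z * 6 ) ) >= 10

Answer: ( 8 - ( z * 6 ) ) >= 10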